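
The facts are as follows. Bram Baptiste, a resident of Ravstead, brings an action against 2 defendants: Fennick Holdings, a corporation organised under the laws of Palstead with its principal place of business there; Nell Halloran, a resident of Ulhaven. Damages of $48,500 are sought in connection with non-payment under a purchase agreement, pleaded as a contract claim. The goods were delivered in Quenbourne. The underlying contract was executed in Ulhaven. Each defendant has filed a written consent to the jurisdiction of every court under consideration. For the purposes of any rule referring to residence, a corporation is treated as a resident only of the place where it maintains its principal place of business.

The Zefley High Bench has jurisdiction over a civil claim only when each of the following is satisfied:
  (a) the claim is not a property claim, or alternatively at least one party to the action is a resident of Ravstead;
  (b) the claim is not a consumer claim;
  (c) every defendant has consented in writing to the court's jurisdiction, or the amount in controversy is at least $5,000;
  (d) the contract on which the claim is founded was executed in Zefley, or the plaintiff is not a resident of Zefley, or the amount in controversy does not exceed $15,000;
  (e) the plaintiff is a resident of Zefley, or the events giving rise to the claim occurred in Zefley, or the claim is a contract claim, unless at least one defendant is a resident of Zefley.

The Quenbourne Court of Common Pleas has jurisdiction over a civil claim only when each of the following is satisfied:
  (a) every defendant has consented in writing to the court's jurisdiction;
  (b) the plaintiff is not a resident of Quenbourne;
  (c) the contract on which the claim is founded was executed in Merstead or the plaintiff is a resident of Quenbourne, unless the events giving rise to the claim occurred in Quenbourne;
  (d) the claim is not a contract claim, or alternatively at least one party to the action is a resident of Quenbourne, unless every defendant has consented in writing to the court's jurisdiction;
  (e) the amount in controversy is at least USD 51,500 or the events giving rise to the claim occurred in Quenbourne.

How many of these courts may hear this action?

2

The Zefley High Bench:
  (a) The claim is a contract claim, not a property claim, so one alternative holds. Met.
  (b) The claim is a contract claim, not a consumer claim. Met.
  (c) Every defendant has filed written consent, so one alternative holds. Condition met.
  (d) The plaintiff resides in Ravstead, which is not Zefley, so this disjunct is met. Met.
  (e) The claim is a contract claim, so this disjunct is met. Satisfied.
  → All conditions met; jurisdiction exists.
The Quenbourne Court of Common Pleas:
  (a) Every defendant has filed written consent. Condition met.
  (b) The plaintiff resides in Ravstead, which is not Quenbourne. Met.
  (c) The contract was executed in Ulhaven, not Merstead; the plaintiff resides in Ravstead, not Quenbourne — none of the alternatives is met. But the operative events occurred in Quenbourne, and the 'unless' clause therefore excuses the requirement. Condition met.
  (d) The claim is a contract claim; no party resides in Quenbourne — every alternative fails. But every defendant has filed written consent, and the 'unless' clause therefore excuses the requirement. Condition met.
  (e) The operative events occurred in Quenbourne, so one alternative holds. Met.
  → All conditions met; jurisdiction exists.
Courts with jurisdiction: the Zefley High Bench, the Quenbourne Court of Common Pleas — 2 in total.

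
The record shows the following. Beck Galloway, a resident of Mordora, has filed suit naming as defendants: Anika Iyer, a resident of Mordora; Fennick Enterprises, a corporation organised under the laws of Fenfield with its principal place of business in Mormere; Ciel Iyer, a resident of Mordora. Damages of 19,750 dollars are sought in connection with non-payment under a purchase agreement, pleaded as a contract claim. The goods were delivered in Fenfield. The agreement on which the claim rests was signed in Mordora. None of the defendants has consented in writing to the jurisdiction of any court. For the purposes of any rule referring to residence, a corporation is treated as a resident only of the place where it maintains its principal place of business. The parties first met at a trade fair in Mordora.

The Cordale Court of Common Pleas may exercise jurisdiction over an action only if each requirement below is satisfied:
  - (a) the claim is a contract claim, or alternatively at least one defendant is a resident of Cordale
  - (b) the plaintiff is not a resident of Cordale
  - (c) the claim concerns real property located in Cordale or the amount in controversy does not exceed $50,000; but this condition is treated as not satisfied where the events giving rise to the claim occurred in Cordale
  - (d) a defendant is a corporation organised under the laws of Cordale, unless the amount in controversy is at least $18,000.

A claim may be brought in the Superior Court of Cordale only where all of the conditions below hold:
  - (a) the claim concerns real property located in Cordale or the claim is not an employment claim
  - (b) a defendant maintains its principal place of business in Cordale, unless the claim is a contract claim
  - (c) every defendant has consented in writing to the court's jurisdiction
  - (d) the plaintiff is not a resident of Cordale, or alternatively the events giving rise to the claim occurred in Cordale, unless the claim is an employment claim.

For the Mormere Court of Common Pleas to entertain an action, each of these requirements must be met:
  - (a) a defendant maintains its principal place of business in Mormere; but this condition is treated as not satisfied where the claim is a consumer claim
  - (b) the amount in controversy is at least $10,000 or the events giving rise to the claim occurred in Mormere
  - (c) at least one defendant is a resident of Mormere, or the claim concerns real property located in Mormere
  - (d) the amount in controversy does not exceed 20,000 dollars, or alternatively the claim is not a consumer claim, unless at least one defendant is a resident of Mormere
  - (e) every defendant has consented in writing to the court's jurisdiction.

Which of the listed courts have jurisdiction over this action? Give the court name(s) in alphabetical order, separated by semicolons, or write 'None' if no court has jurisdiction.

The Cordale Court of Common Pleas:
  (a) The claim is a contract claim, which satisfies one of the alternatives. Condition met.
  (b) The plaintiff resides in Mordora, which is not Cordale. Met.
  (c) The amount in controversy is 19,750 dollars, within the USD 50,000 ceiling, which satisfies one of the alternatives. The carve-out does not apply: the operative events occurred in Fenfield, not Cordale. Satisfied.
  (d) The corporate defendant(s) are organised in Fenfield, not Cordale. But the amount in controversy is 19,750 dollars, which meets the 18,000 dollars floor, and the 'unless' clause therefore excuses the requirement. Condition met.
  → Jurisdiction lies.
The Superior Court of Cordale:
  (a) The claim is a contract claim, not an employment claim, which satisfies one of the alternatives. Condition met.
  (b) The corporate defendant(s) have their principal place of business in Mormere, not Cordale. The proviso rescues it, though: the claim is a contract claim. Satisfied.
  (c) No such written consent has been filed. Not satisfied.
  (d) The plaintiff resides in Mordora, which is not Cordale — that alternative is enough. Condition met.
  → Not every requirement is met — no jurisdiction.
The Mormere Court of Common Pleas:
  (a) Fennick Enterprises has its principal place of business in Mormere. The carve-out does not apply: the claim is a contract claim, not a consumer claim. Met.
  (b) The amount in controversy is 19,750 dollars, which meets the 10,000 dollars floor — that alternative is enough. Met.
  (c) Fennick Enterprises resides in Mormere, so one alternative holds. Satisfied.
  (d) The amount in controversy is $19,750, within the $20,000 ceiling, so this disjunct is met. Satisfied.
  (e) No such written consent has been filed. Not met.
  → The court lacks jurisdiction.

the Cordale Court of Common Pleas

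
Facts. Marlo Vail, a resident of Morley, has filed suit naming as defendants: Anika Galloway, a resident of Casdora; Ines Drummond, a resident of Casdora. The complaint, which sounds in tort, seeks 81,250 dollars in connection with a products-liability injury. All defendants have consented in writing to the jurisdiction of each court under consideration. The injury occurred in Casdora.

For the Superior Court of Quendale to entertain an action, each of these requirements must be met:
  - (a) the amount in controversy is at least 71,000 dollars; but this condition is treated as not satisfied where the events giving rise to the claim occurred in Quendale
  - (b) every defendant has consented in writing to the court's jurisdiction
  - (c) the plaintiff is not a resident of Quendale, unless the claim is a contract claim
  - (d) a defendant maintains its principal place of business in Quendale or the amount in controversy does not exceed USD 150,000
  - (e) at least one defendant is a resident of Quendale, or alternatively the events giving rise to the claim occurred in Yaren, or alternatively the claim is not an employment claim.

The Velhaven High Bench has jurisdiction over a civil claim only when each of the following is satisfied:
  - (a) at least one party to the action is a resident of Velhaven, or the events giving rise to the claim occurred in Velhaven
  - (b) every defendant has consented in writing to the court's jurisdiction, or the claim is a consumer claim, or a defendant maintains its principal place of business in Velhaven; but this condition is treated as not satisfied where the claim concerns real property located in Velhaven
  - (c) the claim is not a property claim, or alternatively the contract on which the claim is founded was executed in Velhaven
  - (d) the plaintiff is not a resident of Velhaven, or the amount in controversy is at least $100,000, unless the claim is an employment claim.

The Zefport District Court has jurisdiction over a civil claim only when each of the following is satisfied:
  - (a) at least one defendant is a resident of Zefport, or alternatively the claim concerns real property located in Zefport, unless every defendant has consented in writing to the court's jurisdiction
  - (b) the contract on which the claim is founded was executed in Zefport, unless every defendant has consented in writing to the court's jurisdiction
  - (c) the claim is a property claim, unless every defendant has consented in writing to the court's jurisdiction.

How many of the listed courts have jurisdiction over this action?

The Superior Court of Quendale:
  (a) The amount in controversy is USD 81,250, which meets the $71,000 floor. And the carve-out is inapplicable — the operative events occurred in Casdora, not Quendale. Condition met.
  (b) Every defendant has filed written consent. Condition met.
  (c) The plaintiff resides in Morley, which is not Quendale. Condition met.
  (d) The amount in controversy is 81,250 dollars, within the USD 150,000 ceiling, so this disjunct is met. Condition met.
  (e) The claim is a tort claim, not an employment claim, so one alternative holds. Satisfied.
  → Every requirement is satisfied — jurisdiction.
The Velhaven High Bench:
  (a) No party resides in Velhaven; the operative events occurred in Casdora, not Velhaven — no alternative holds. Fails.
  (b) Every defendant has filed written consent — that alternative is enough. The carve-out does not apply: the claim does not concern real property. Satisfied.
  (c) The claim is a tort claim, not a property claim, so one alternative holds. Met.
  (d) The plaintiff resides in Morley, which is not Velhaven, so this disjunct is met. Satisfied.
  → At least one condition fails; no jurisdiction.
The Zefport District Court:
  (a) No defendant resides in Zefport (they reside in Casdora, Casdora); the claim does not concern real property — no alternative holds. However, every defendant has filed written consent, so the 'unless' proviso supplies this condition. Satisfied.
  (b) No contract (and hence no place of execution) is alleged. The proviso rescues it, though: every defendant has filed written consent. Met.
  (c) The claim is a tort claim, not a property claim. But every defendant has filed written consent, and the 'unless' clause therefore excuses the requirement. Satisfied.
  → The court has jurisdiction.
Courts with jurisdiction: the Superior Court of Quendale, the Zefport District Court — 2 in total.

2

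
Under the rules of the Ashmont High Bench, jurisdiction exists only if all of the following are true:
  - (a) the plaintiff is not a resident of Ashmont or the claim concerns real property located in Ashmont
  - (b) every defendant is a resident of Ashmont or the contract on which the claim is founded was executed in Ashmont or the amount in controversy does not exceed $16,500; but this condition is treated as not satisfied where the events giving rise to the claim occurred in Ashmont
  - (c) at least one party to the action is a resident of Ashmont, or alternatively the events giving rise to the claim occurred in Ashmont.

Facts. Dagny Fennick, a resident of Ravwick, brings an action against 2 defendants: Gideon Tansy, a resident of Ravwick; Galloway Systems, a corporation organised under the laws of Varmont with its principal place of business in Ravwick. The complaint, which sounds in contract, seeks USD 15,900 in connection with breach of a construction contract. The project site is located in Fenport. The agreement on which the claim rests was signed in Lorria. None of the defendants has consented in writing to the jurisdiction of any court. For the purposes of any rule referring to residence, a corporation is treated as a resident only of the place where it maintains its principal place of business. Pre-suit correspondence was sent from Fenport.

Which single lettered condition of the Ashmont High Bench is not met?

The Ashmont High Bench:
  (a) The plaintiff resides in Ravwick, which is not Ashmont, so one alternative holds. Met.
  (b) The amount in controversy is USD 15,900, within the USD 16,500 ceiling — that alternative is enough. And the carve-out is inapplicable — the operative events occurred in Fenport, not Ashmont. Met.
  (c) No party resides in Ashmont; the operative events occurred in Fenport, not Ashmont — no alternative holds. Fails.
Only condition (c) fails.

(c)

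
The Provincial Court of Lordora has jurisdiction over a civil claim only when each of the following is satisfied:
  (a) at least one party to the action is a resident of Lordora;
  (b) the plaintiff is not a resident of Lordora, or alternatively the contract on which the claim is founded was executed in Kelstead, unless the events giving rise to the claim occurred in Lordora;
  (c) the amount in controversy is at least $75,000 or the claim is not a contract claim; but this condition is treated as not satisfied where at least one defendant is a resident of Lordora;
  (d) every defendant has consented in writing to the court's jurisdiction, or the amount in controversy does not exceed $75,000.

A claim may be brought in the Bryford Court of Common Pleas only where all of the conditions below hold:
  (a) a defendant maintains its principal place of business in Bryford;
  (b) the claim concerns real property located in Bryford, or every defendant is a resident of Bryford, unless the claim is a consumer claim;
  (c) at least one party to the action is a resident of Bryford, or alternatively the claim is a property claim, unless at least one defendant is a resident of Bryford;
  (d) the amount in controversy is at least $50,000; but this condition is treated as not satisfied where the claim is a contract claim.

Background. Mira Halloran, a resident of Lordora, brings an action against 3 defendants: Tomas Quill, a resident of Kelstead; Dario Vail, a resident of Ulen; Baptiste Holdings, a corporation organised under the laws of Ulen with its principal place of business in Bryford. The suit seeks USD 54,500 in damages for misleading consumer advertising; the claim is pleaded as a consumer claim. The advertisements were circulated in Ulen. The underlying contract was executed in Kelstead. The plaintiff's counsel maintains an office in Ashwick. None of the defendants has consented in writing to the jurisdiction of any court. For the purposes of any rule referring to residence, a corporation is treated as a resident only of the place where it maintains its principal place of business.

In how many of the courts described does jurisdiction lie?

2

The Provincial Court of Lordora:
  (a) Mira Halloran resides in Lordora. Condition met.
  (b) The contract was executed in Kelstead, so one alternative holds. Condition met.
  (c) The claim is a consumer claim, not a contract claim, so this disjunct is met. And the carve-out is inapplicable — no defendant resides in Lordora (they reside in Kelstead, Ulen, Bryford). Met.
  (d) The amount in controversy is $54,500, within the USD 75,000 ceiling — that alternative is enough. Satisfied.
  → Every requirement is satisfied — jurisdiction.
The Bryford Court of Common Pleas:
  (a) Baptiste Holdings has its principal place of business in Bryford. Condition met.
  (b) The claim does not concern real property; the defendants reside as follows — Tomas Quill in Kelstead, Dario Vail in Ulen, Baptiste Holdings in Bryford — not all in Bryford — every alternative fails. The proviso rescues it, though: the claim is a consumer claim. Met.
  (c) Baptiste Holdings resides in Bryford, so one alternative holds. Met.
  (d) The amount in controversy is $54,500, which meets the USD 50,000 floor. And the carve-out is inapplicable — the claim is a consumer claim, not a contract claim. Satisfied.
  → The court has jurisdiction.
Courts with jurisdiction: the Provincial Court of Lordora, the Bryford Court of Common Pleas — 2 in total.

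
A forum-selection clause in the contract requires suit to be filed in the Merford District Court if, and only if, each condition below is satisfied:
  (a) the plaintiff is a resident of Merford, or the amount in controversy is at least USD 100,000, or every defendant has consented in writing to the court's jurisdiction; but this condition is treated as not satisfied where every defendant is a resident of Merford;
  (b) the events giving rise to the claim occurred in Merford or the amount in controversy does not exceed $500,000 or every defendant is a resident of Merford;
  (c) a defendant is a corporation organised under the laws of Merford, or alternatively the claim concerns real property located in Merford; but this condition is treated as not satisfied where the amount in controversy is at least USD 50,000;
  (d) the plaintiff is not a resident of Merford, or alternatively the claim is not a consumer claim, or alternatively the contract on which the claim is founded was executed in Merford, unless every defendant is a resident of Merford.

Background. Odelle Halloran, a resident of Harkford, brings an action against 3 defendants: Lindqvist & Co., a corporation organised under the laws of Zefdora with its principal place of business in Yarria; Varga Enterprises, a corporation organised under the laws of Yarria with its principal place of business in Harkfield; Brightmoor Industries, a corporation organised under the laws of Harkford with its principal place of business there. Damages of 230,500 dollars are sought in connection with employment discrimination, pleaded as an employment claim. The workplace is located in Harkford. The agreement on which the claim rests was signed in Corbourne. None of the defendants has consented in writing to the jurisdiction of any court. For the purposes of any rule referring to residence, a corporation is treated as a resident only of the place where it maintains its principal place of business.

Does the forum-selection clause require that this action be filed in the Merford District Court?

The Merford District Court:
  (a) The amount in controversy is $230,500, which meets the $100,000 floor, which satisfies one of the alternatives. And the carve-out is inapplicable — the defendants reside as follows — Lindqvist & Co. in Yarria, Varga Enterprises in Harkfield, Brightmoor Industries in Harkford — not all in Merford. Satisfied.
  (b) The amount in controversy is USD 230,500, within the USD 500,000 ceiling, which satisfies one of the alternatives. Satisfied.
  (c) The corporate defendant(s) are organised in Harkford, Yarria, Zefdora, not Merford; the claim does not concern real property — none of the alternatives is met. Fails.
  (d) The plaintiff resides in Harkford, which is not Merford, so this disjunct is met. Met.
  → Forum clause is not triggered.

No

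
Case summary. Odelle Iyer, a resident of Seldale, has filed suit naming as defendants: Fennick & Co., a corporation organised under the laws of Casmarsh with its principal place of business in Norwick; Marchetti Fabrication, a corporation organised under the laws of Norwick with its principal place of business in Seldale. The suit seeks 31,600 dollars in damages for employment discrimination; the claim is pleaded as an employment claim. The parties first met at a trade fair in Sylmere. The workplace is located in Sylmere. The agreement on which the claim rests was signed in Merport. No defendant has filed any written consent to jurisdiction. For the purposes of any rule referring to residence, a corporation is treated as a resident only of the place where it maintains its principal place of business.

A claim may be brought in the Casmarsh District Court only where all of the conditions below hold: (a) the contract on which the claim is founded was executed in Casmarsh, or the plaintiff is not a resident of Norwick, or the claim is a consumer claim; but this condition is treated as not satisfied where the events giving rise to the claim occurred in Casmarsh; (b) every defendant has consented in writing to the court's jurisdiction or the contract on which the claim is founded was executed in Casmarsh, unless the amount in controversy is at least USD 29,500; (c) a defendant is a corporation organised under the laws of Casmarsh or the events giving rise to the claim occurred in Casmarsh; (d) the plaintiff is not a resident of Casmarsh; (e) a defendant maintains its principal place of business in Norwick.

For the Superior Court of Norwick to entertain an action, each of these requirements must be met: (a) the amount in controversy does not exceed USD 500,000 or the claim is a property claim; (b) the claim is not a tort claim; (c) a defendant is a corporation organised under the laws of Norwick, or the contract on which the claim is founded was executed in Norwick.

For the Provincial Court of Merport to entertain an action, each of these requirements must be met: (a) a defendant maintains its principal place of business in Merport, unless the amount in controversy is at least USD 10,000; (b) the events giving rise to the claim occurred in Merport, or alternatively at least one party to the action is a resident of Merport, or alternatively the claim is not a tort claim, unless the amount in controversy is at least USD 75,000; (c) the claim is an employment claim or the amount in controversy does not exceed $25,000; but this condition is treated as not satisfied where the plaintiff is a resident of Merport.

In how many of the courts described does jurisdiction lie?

3

The Casmarsh District Court:
  (a) The plaintiff resides in Seldale, which is not Norwick, which satisfies one of the alternatives. And the carve-out is inapplicable — the operative events occurred in Sylmere, not Casmarsh. Satisfied.
  (b) No such written consent has been filed; the contract was executed in Merport, not Casmarsh — no alternative holds. The proviso rescues it, though: the amount in controversy is 31,600 dollars, which meets the $29,500 floor. Met.
  (c) Fennick & Co. is organised under the laws of Casmarsh — that alternative is enough. Satisfied.
  (d) The plaintiff resides in Seldale, which is not Casmarsh. Met.
  (e) Fennick & Co. has its principal place of business in Norwick. Satisfied.
  → The court has jurisdiction.
The Superior Court of Norwick:
  (a) The amount in controversy is $31,600, within the $500,000 ceiling — that alternative is enough. Condition met.
  (b) The claim is an employment claim, not a tort claim. Met.
  (c) Marchetti Fabrication is organised under the laws of Norwick, which satisfies one of the alternatives. Condition met.
  → All conditions met; jurisdiction exists.
The Provincial Court of Merport:
  (a) The corporate defendant(s) have their principal place of business in Norwick, Seldale, not Merport. However, the amount in controversy is 31,600 dollars, which meets the USD 10,000 floor, so the 'unless' proviso supplies this condition. Met.
  (b) The claim is an employment claim, not a tort claim, so one alternative holds. Satisfied.
  (c) The claim is an employment claim — that alternative is enough. And the carve-out is inapplicable — the plaintiff resides in Seldale, not Merport. Condition met.
  → All conditions met; jurisdiction exists.
Courts with jurisdiction: the Casmarsh District Court, the Superior Court of Norwick, the Provincial Court of Merport — 3 in total.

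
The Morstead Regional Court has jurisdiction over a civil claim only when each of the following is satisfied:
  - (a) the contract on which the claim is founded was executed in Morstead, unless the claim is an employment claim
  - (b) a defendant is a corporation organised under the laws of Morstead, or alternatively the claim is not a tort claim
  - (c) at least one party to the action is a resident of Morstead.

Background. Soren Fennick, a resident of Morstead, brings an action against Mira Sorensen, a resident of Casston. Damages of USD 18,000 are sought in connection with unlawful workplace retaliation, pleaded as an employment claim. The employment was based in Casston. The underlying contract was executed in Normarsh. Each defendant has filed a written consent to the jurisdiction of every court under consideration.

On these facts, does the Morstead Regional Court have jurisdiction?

Yes

The Morstead Regional Court:
  (a) The contract was executed in Normarsh, not Morstead. But the claim is an employment claim, and the 'unless' clause therefore excuses the requirement. Satisfied.
  (b) The claim is an employment claim, not a tort claim, so one alternative holds. Condition met.
  (c) Soren Fennick resides in Morstead. Condition met.
  → Every requirement is satisfied — jurisdiction.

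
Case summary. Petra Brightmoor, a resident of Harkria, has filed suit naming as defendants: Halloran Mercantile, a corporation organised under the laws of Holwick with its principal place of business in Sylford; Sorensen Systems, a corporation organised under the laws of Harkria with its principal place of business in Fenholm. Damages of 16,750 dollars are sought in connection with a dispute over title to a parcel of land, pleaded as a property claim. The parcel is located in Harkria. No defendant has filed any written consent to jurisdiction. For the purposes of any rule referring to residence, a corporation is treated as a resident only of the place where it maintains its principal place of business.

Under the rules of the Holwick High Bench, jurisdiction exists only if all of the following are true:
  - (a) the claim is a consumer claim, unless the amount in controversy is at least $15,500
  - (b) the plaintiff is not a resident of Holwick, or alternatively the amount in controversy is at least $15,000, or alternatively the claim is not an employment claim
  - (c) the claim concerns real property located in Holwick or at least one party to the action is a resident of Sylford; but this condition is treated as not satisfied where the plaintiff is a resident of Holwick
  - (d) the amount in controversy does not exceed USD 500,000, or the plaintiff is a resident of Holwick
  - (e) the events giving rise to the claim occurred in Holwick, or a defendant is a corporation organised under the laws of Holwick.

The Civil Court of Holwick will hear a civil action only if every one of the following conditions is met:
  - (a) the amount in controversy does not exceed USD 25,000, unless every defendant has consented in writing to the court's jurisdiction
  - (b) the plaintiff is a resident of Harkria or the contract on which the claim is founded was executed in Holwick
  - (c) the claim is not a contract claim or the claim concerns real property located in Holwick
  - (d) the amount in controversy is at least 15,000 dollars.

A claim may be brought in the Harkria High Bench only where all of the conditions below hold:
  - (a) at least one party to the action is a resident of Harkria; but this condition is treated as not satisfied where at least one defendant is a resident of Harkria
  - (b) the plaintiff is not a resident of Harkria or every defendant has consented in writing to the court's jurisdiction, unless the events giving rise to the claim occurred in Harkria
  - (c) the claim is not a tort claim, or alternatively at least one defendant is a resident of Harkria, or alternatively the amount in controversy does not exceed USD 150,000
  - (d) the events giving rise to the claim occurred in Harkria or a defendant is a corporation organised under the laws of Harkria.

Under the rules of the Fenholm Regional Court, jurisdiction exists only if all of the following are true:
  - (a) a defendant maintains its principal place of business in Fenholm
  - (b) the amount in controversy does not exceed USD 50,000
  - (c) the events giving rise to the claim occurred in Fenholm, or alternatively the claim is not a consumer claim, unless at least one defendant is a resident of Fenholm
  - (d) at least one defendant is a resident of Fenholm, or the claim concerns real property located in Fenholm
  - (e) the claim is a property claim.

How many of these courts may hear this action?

The Holwick High Bench:
  (a) The claim is a property claim, not a consumer claim. The proviso rescues it, though: the amount in controversy is USD 16,750, which meets the 15,500 dollars floor. Met.
  (b) The plaintiff resides in Harkria, which is not Holwick — that alternative is enough. Condition met.
  (c) Halloran Mercantile resides in Sylford, so one alternative holds. And the carve-out is inapplicable — the plaintiff resides in Harkria, not Holwick. Satisfied.
  (d) The amount in controversy is 16,750 dollars, within the 500,000 dollars ceiling, so one alternative holds. Met.
  (e) Halloran Mercantile is organised under the laws of Holwick, so one alternative holds. Satisfied.
  → Jurisdiction lies.
The Civil Court of Holwick:
  (a) The amount in controversy is USD 16,750, within the USD 25,000 ceiling. Met.
  (b) The plaintiff resides in Harkria — that alternative is enough. Condition met.
  (c) The claim is a property claim, not a contract claim, so this disjunct is met. Met.
  (d) The amount in controversy is $16,750, which meets the $15,000 floor. Condition met.
  → Jurisdiction lies.
The Harkria High Bench:
  (a) Petra Brightmoor resides in Harkria. And the carve-out is inapplicable — no defendant resides in Harkria (they reside in Sylford, Fenholm). Met.
  (b) The plaintiff resides in Harkria; no such written consent has been filed — none of the alternatives is met. The proviso rescues it, though: the operative events occurred in Harkria. Condition met.
  (c) The claim is a property claim, not a tort claim, so one alternative holds. Condition met.
  (d) The operative events occurred in Harkria, which satisfies one of the alternatives. Met.
  → The court has jurisdiction.
The Fenholm Regional Court:
  (a) Sorensen Systems has its principal place of business in Fenholm. Condition met.
  (b) The amount in controversy is 16,750 dollars, within the $50,000 ceiling. Condition met.
  (c) The claim is a property claim, not a consumer claim, which satisfies one of the alternatives. Met.
  (d) Sorensen Systems resides in Fenholm, so one alternative holds. Condition met.
  (e) The claim is a property claim. Met.
  → Jurisdiction lies.
Courts with jurisdiction: the Holwick High Bench, the Civil Court of Holwick, the Harkria High Bench, the Fenholm Regional Court — 4 in total.

4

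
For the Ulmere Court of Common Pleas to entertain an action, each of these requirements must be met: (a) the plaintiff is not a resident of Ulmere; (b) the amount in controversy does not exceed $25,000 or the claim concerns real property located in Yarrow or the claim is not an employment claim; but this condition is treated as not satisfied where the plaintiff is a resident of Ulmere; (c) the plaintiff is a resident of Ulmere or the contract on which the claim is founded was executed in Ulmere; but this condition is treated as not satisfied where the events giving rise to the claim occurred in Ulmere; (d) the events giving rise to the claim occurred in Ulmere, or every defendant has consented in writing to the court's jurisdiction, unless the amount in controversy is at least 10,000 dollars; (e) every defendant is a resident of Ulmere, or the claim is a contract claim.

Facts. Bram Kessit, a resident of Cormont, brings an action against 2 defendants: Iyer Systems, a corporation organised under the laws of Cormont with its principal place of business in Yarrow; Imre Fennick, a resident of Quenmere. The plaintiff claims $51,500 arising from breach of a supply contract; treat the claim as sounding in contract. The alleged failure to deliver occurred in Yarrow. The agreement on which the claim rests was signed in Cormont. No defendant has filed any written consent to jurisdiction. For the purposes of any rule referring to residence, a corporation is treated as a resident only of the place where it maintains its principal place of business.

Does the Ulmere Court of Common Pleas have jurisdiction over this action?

The Ulmere Court of Common Pleas:
  (a) The plaintiff resides in Cormont, which is not Ulmere. Condition met.
  (b) The claim is a contract claim, not an employment claim, so one alternative holds. The exception is not triggered, since the plaintiff resides in Cormont, not Ulmere. Met.
  (c) The plaintiff resides in Cormont, not Ulmere; the contract was executed in Cormont, not Ulmere — no alternative holds. Not satisfied.
  (d) The operative events occurred in Yarrow, not Ulmere; no such written consent has been filed — every alternative fails. But the amount in controversy is 51,500 dollars, which meets the 10,000 dollars floor, and the 'unless' clause therefore excuses the requirement. Met.
  (e) The claim is a contract claim, so one alternative holds. Met.
  → No jurisdiction.

No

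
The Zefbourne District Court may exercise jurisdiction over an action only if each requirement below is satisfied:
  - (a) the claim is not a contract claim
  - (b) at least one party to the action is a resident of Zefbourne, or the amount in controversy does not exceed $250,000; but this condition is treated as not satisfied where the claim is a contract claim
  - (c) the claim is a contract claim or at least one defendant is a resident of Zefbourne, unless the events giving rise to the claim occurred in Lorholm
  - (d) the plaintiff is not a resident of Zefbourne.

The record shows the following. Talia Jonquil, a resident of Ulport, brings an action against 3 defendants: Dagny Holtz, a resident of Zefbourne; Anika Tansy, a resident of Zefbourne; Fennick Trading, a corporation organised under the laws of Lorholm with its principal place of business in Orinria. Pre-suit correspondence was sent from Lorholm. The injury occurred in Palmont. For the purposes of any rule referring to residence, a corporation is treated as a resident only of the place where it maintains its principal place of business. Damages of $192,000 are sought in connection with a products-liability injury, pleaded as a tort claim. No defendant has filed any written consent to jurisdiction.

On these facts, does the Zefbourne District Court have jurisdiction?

Yes

The Zefbourne District Court:
  (a) The claim is a tort claim, not a contract claim. Condition met.
  (b) Dagny Holtz resides in Zefbourne, so one alternative holds. The carve-out does not apply: the claim is a tort claim, not a contract claim. Met.
  (c) Dagny Holtz resides in Zefbourne, which satisfies one of the alternatives. Met.
  (d) The plaintiff resides in Ulport, which is not Zefbourne. Condition met.
  → All conditions met; jurisdiction exists.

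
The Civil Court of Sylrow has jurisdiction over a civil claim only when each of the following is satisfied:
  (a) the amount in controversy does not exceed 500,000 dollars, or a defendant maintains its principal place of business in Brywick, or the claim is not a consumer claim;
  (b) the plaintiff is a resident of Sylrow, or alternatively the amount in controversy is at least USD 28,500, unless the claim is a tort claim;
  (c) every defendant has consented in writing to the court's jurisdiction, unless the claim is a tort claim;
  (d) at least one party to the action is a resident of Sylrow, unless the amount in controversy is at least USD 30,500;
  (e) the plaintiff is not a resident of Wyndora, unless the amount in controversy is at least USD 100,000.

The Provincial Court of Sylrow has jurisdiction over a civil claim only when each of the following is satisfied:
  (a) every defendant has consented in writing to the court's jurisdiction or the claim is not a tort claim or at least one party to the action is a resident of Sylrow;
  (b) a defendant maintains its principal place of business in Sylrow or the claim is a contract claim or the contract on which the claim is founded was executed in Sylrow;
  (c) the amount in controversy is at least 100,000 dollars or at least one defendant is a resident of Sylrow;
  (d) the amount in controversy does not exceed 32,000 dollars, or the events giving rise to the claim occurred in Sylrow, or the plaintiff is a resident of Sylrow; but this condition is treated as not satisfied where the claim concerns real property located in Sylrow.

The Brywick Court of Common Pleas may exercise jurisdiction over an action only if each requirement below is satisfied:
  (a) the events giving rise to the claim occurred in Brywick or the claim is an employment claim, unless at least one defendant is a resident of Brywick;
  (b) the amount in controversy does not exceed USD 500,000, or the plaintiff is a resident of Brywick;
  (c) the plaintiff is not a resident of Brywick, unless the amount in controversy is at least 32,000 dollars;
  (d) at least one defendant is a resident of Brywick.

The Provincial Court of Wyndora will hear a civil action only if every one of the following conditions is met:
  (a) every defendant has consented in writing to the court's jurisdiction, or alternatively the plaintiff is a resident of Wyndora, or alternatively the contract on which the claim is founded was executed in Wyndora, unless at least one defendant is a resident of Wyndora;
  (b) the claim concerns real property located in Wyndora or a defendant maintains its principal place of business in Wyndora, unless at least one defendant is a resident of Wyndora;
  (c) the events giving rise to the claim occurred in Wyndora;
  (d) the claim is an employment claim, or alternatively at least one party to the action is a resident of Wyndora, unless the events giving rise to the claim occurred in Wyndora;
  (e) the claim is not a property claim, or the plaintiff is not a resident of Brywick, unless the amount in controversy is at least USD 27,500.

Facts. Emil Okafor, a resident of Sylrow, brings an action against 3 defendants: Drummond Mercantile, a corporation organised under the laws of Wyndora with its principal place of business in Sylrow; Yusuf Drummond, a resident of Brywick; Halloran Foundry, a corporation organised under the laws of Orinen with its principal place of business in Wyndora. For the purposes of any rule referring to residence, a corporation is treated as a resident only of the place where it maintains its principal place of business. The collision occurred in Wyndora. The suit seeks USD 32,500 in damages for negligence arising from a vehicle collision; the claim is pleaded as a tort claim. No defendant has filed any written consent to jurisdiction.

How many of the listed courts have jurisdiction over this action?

The Civil Court of Sylrow:
  (a) The amount in controversy is USD 32,500, within the $500,000 ceiling — that alternative is enough. Satisfied.
  (b) The plaintiff resides in Sylrow — that alternative is enough. Condition met.
  (c) No such written consent has been filed. However, the claim is a tort claim, so the 'unless' proviso supplies this condition. Condition met.
  (d) Emil Okafor resides in Sylrow. Condition met.
  (e) The plaintiff resides in Sylrow, which is not Wyndora. Met.
  → All conditions met; jurisdiction exists.
The Provincial Court of Sylrow:
  (a) Emil Okafor resides in Sylrow, which satisfies one of the alternatives. Satisfied.
  (b) Drummond Mercantile has its principal place of business in Sylrow — that alternative is enough. Satisfied.
  (c) Drummond Mercantile resides in Sylrow, so one alternative holds. Met.
  (d) The plaintiff resides in Sylrow, so this disjunct is met. And the carve-out is inapplicable — the claim does not concern real property. Condition met.
  → Every requirement is satisfied — jurisdiction.
The Brywick Court of Common Pleas:
  (a) The operative events occurred in Wyndora, not Brywick; the claim is a tort claim, not an employment claim — no alternative holds. But Yusuf Drummond resides in Brywick, and the 'unless' clause therefore excuses the requirement. Satisfied.
  (b) The amount in controversy is 32,500 dollars, within the $500,000 ceiling, so one alternative holds. Condition met.
  (c) The plaintiff resides in Sylrow, which is not Brywick. Met.
  (d) Yusuf Drummond resides in Brywick. Condition met.
  → Every requirement is satisfied — jurisdiction.
The Provincial Court of Wyndora:
  (a) No such written consent has been filed; the plaintiff resides in Sylrow, not Wyndora; no contract (and hence no place of execution) is alleged — none of the alternatives is met. But Halloran Foundry resides in Wyndora, and the 'unless' clause therefore excuses the requirement. Met.
  (b) Halloran Foundry has its principal place of business in Wyndora, so this disjunct is met. Met.
  (c) The operative events occurred in Wyndora. Condition met.
  (d) Halloran Foundry resides in Wyndora, which satisfies one of the alternatives. Condition met.
  (e) The claim is a tort claim, not a property claim, so this disjunct is met. Met.
  → Jurisdiction lies.
Courts with jurisdiction: the Civil Court of Sylrow, the Provincial Court of Sylrow, the Brywick Court of Common Pleas, the Provincial Court of Wyndora — 4 in total.

4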